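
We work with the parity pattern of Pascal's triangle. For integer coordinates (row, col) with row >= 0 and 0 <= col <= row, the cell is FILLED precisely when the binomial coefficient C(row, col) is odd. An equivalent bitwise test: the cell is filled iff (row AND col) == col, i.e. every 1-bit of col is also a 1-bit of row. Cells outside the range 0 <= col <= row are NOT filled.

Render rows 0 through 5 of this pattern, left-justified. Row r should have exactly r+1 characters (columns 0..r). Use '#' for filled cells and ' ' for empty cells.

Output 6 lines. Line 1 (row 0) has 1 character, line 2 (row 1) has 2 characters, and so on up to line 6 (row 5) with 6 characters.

r0=0: #
r1=1: ##
r2=10: # #
r3=11: ####
r4=100: #   #
r5=101: ##  ##

Answer: #
##
# #
####
#   #
##  ##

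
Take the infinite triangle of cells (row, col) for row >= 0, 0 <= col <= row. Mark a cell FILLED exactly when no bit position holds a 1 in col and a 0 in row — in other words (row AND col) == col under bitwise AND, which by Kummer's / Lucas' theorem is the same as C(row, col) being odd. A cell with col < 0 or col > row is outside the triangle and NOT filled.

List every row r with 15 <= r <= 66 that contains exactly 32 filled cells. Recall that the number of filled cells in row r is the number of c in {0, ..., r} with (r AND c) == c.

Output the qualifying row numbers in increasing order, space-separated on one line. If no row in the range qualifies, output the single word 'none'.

Row r has 2^popcount(r) filled cells, so we need popcount(r) = log2(32) = 5.
Scan r = 15..66 and keep those with exactly 5 one-bits:
r=15=1111 popcount=4 -> skip
r=16=10000 popcount=1 -> skip
r=17=10001 popcount=2 -> skip
r=18=10010 popcount=2 -> skip
r=19=10011 popcount=3 -> skip
r=20=10100 popcount=2 -> skip
r=21=10101 popcount=3 -> skip
r=22=10110 popcount=3 -> skip
r=23=10111 popcount=4 -> skip
r=24=11000 popcount=2 -> skip
r=25=11001 popcount=3 -> skip
r=26=11010 popcount=3 -> skip
r=27=11011 popcount=4 -> skip
r=28=11100 popcount=3 -> skip
r=29=11101 popcount=4 -> skip
r=30=11110 popcount=4 -> skip
r=31=11111 popcount=5 -> KEEP
r=32=100000 popcount=1 -> skip
r=33=100001 popcount=2 -> skip
r=34=100010 popcount=2 -> skip
r=35=100011 popcount=3 -> skip
r=36=100100 popcount=2 -> skip
r=37=100101 popcount=3 -> skip
r=38=100110 popcount=3 -> skip
r=39=100111 popcount=4 -> skip
r=40=101000 popcount=2 -> skip
r=41=101001 popcount=3 -> skip
r=42=101010 popcount=3 -> skip
r=43=101011 popcount=4 -> skip
r=44=101100 popcount=3 -> skip
r=45=101101 popcount=4 -> skip
r=46=101110 popcount=4 -> skip
r=47=101111 popcount=5 -> KEEP
r=48=110000 popcount=2 -> skip
r=49=110001 popcount=3 -> skip
r=50=110010 popcount=3 -> skip
r=51=110011 popcount=4 -> skip
r=52=110100 popcount=3 -> skip
r=53=110101 popcount=4 -> skip
r=54=110110 popcount=4 -> skip
r=55=110111 popcount=5 -> KEEP
r=56=111000 popcount=3 -> skip
r=57=111001 popcount=4 -> skip
r=58=111010 popcount=4 -> skip
r=59=111011 popcount=5 -> KEEP
r=60=111100 popcount=4 -> skip
r=61=111101 popcount=5 -> KEEP
r=62=111110 popcount=5 -> KEEP
r=63=111111 popcount=6 -> skip
r=64=1000000 popcount=1 -> skip
r=65=1000001 popcount=2 -> skip
r=66=1000010 popcount=2 -> skip
Kept rows: 31 47 55 59 61 62

Answer: 31 47 55 59 61 62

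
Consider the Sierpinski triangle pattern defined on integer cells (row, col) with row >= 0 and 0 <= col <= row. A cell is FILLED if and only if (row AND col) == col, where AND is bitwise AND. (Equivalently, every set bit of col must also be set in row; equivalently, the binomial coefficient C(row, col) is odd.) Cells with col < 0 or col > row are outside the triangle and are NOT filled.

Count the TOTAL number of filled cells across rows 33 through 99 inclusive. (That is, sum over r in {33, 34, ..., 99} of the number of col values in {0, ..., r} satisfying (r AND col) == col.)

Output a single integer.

r33=100001 pc2: +4 =4
r34=100010 pc2: +4 =8
r35=100011 pc3: +8 =16
r36=100100 pc2: +4 =20
r37=100101 pc3: +8 =28
r38=100110 pc3: +8 =36
r39=100111 pc4: +16 =52
r40=101000 pc2: +4 =56
r41=101001 pc3: +8 =64
r42=101010 pc3: +8 =72
r43=101011 pc4: +16 =88
r44=101100 pc3: +8 =96
r45=101101 pc4: +16 =112
r46=101110 pc4: +16 =128
r47=101111 pc5: +32 =160
r48=110000 pc2: +4 =164
r49=110001 pc3: +8 =172
r50=110010 pc3: +8 =180
r51=110011 pc4: +16 =196
r52=110100 pc3: +8 =204
r53=110101 pc4: +16 =220
r54=110110 pc4: +16 =236
r55=110111 pc5: +32 =268
r56=111000 pc3: +8 =276
r57=111001 pc4: +16 =292
r58=111010 pc4: +16 =308
r59=111011 pc5: +32 =340
r60=111100 pc4: +16 =356
r61=111101 pc5: +32 =388
r62=111110 pc5: +32 =420
r63=111111 pc6: +64 =484
r64=1000000 pc1: +2 =486
r65=1000001 pc2: +4 =490
r66=1000010 pc2: +4 =494
r67=1000011 pc3: +8 =502
r68=1000100 pc2: +4 =506
r69=1000101 pc3: +8 =514
r70=1000110 pc3: +8 =522
r71=1000111 pc4: +16 =538
r72=1001000 pc2: +4 =542
r73=1001001 pc3: +8 =550
r74=1001010 pc3: +8 =558
r75=1001011 pc4: +16 =574
r76=1001100 pc3: +8 =582
r77=1001101 pc4: +16 =598
r78=1001110 pc4: +16 =614
r79=1001111 pc5: +32 =646
r80=1010000 pc2: +4 =650
r81=1010001 pc3: +8 =658
r82=1010010 pc3: +8 =666
r83=1010011 pc4: +16 =682
r84=1010100 pc3: +8 =690
r85=1010101 pc4: +16 =706
r86=1010110 pc4: +16 =722
r87=1010111 pc5: +32 =754
r88=1011000 pc3: +8 =762
r89=1011001 pc4: +16 =778
r90=1011010 pc4: +16 =794
r91=1011011 pc5: +32 =826
r92=1011100 pc4: +16 =842
r93=1011101 pc5: +32 =874
r94=1011110 pc5: +32 =906
r95=1011111 pc6: +64 =970
r96=1100000 pc2: +4 =974
r97=1100001 pc3: +8 =982
r98=1100010 pc3: +8 =990
r99=1100011 pc4: +16 =1006

Answer: 1006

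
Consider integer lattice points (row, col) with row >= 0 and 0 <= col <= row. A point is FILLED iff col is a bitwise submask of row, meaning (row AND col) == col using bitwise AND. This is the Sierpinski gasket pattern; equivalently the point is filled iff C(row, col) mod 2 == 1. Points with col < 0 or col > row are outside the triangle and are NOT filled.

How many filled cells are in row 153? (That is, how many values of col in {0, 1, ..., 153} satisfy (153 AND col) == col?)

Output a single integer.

Answer: 16

Derivation:
153 in binary = 10011001
popcount(153) = number of 1-bits in 10011001 = 4
A col c satisfies (153 AND c) == c iff every set bit of c is also set in 153; each of the 4 set bits of 153 can independently be on or off in c.
count = 2^4 = 16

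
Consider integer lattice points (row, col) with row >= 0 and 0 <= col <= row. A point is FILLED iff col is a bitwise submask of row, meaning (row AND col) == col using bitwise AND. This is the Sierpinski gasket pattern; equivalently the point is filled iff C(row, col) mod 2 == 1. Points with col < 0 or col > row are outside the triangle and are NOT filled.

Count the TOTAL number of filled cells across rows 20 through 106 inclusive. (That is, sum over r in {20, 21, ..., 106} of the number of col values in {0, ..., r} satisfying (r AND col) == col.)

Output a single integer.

Answer: 1264

Derivation:
r20=10100 pc2: +4 =4
r21=10101 pc3: +8 =12
r22=10110 pc3: +8 =20
r23=10111 pc4: +16 =36
r24=11000 pc2: +4 =40
r25=11001 pc3: +8 =48
r26=11010 pc3: +8 =56
r27=11011 pc4: +16 =72
r28=11100 pc3: +8 =80
r29=11101 pc4: +16 =96
r30=11110 pc4: +16 =112
r31=11111 pc5: +32 =144
r32=100000 pc1: +2 =146
r33=100001 pc2: +4 =150
r34=100010 pc2: +4 =154
r35=100011 pc3: +8 =162
r36=100100 pc2: +4 =166
r37=100101 pc3: +8 =174
r38=100110 pc3: +8 =182
r39=100111 pc4: +16 =198
r40=101000 pc2: +4 =202
r41=101001 pc3: +8 =210
r42=101010 pc3: +8 =218
r43=101011 pc4: +16 =234
r44=101100 pc3: +8 =242
r45=101101 pc4: +16 =258
r46=101110 pc4: +16 =274
r47=101111 pc5: +32 =306
r48=110000 pc2: +4 =310
r49=110001 pc3: +8 =318
r50=110010 pc3: +8 =326
r51=110011 pc4: +16 =342
r52=110100 pc3: +8 =350
r53=110101 pc4: +16 =366
r54=110110 pc4: +16 =382
r55=110111 pc5: +32 =414
r56=111000 pc3: +8 =422
r57=111001 pc4: +16 =438
r58=111010 pc4: +16 =454
r59=111011 pc5: +32 =486
r60=111100 pc4: +16 =502
r61=111101 pc5: +32 =534
r62=111110 pc5: +32 =566
r63=111111 pc6: +64 =630
r64=1000000 pc1: +2 =632
r65=1000001 pc2: +4 =636
r66=1000010 pc2: +4 =640
r67=1000011 pc3: +8 =648
r68=1000100 pc2: +4 =652
r69=1000101 pc3: +8 =660
r70=1000110 pc3: +8 =668
r71=1000111 pc4: +16 =684
r72=1001000 pc2: +4 =688
r73=1001001 pc3: +8 =696
r74=1001010 pc3: +8 =704
r75=1001011 pc4: +16 =720
r76=1001100 pc3: +8 =728
r77=1001101 pc4: +16 =744
r78=1001110 pc4: +16 =760
r79=1001111 pc5: +32 =792
r80=1010000 pc2: +4 =796
r81=1010001 pc3: +8 =804
r82=1010010 pc3: +8 =812
r83=1010011 pc4: +16 =828
r84=1010100 pc3: +8 =836
r85=1010101 pc4: +16 =852
r86=1010110 pc4: +16 =868
r87=1010111 pc5: +32 =900
r88=1011000 pc3: +8 =908
r89=1011001 pc4: +16 =924
r90=1011010 pc4: +16 =940
r91=1011011 pc5: +32 =972
r92=1011100 pc4: +16 =988
r93=1011101 pc5: +32 =1020
r94=1011110 pc5: +32 =1052
r95=1011111 pc6: +64 =1116
r96=1100000 pc2: +4 =1120
r97=1100001 pc3: +8 =1128
r98=1100010 pc3: +8 =1136
r99=1100011 pc4: +16 =1152
r100=1100100 pc3: +8 =1160
r101=1100101 pc4: +16 =1176
r102=1100110 pc4: +16 =1192
r103=1100111 pc5: +32 =1224
r104=1101000 pc3: +8 =1232
r105=1101001 pc4: +16 =1248
r106=1101010 pc4: +16 =1264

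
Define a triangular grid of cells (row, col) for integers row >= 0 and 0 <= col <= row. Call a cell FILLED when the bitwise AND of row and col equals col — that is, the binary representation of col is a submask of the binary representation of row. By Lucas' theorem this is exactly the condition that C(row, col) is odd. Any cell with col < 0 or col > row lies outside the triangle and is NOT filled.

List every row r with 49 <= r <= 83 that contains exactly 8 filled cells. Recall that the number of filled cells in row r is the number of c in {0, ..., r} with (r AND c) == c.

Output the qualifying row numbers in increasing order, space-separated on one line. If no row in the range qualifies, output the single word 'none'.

Answer: 49 50 52 56 67 69 70 73 74 76 81 82

Derivation:
Row r has 2^popcount(r) filled cells, so we need popcount(r) = log2(8) = 3.
Scan r = 49..83 and keep those with exactly 3 one-bits:
r=49=110001 popcount=3 -> KEEP
r=50=110010 popcount=3 -> KEEP
r=51=110011 popcount=4 -> skip
r=52=110100 popcount=3 -> KEEP
r=53=110101 popcount=4 -> skip
r=54=110110 popcount=4 -> skip
r=55=110111 popcount=5 -> skip
r=56=111000 popcount=3 -> KEEP
r=57=111001 popcount=4 -> skip
r=58=111010 popcount=4 -> skip
r=59=111011 popcount=5 -> skip
r=60=111100 popcount=4 -> skip
r=61=111101 popcount=5 -> skip
r=62=111110 popcount=5 -> skip
r=63=111111 popcount=6 -> skip
r=64=1000000 popcount=1 -> skip
r=65=1000001 popcount=2 -> skip
r=66=1000010 popcount=2 -> skip
r=67=1000011 popcount=3 -> KEEP
r=68=1000100 popcount=2 -> skip
r=69=1000101 popcount=3 -> KEEP
r=70=1000110 popcount=3 -> KEEP
r=71=1000111 popcount=4 -> skip
r=72=1001000 popcount=2 -> skip
r=73=1001001 popcount=3 -> KEEP
r=74=1001010 popcount=3 -> KEEP
r=75=1001011 popcount=4 -> skip
r=76=1001100 popcount=3 -> KEEP
r=77=1001101 popcount=4 -> skip
r=78=1001110 popcount=4 -> skip
r=79=1001111 popcount=5 -> skip
r=80=1010000 popcount=2 -> skip
r=81=1010001 popcount=3 -> KEEP
r=82=1010010 popcount=3 -> KEEP
r=83=1010011 popcount=4 -> skip
Kept rows: 49 50 52 56 67 69 70 73 74 76 81 82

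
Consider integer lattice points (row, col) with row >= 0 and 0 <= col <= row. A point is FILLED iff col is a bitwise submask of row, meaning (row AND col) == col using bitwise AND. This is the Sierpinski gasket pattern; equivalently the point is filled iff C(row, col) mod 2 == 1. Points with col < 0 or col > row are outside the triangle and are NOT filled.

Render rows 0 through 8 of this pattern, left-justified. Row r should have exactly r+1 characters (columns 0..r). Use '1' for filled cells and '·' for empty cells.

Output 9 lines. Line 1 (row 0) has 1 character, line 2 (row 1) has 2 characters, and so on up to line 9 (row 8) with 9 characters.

Answer: 1
11
1·1
1111
1···1
11··11
1·1·1·1
11111111
1·······1

Derivation:
r0=0: 1
r1=1: 11
r2=10: 1·1
r3=11: 1111
r4=100: 1···1
r5=101: 11··11
r6=110: 1·1·1·1
r7=111: 11111111
r8=1000: 1·······1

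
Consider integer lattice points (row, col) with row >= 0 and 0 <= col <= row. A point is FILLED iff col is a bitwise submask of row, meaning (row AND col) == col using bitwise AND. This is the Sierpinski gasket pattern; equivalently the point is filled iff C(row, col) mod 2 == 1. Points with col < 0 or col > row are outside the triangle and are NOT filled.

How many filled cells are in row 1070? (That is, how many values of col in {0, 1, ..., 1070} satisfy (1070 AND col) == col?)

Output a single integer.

Answer: 32

Derivation:
1070 in binary = 10000101110
popcount(1070) = number of 1-bits in 10000101110 = 5
A col c satisfies (1070 AND c) == c iff every set bit of c is also set in 1070; each of the 5 set bits of 1070 can independently be on or off in c.
count = 2^5 = 32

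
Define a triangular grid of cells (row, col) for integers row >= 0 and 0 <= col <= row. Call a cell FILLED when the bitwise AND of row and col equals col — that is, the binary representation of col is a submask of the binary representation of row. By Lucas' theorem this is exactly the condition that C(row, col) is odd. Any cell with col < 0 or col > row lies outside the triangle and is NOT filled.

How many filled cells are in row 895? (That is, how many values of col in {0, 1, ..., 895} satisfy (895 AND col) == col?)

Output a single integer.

Answer: 512

Derivation:
895 in binary = 1101111111
popcount(895) = number of 1-bits in 1101111111 = 9
A col c satisfies (895 AND c) == c iff every set bit of c is also set in 895; each of the 9 set bits of 895 can independently be on or off in c.
count = 2^9 = 512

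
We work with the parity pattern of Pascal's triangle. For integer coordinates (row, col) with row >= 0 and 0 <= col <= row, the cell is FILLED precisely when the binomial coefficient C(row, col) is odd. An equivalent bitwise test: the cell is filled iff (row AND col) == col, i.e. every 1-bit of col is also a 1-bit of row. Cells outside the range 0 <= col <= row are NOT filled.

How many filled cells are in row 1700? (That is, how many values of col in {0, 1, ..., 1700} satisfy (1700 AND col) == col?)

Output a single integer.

Answer: 32

Derivation:
1700 in binary = 11010100100
popcount(1700) = number of 1-bits in 11010100100 = 5
A col c satisfies (1700 AND c) == c iff every set bit of c is also set in 1700; each of the 5 set bits of 1700 can independently be on or off in c.
count = 2^5 = 32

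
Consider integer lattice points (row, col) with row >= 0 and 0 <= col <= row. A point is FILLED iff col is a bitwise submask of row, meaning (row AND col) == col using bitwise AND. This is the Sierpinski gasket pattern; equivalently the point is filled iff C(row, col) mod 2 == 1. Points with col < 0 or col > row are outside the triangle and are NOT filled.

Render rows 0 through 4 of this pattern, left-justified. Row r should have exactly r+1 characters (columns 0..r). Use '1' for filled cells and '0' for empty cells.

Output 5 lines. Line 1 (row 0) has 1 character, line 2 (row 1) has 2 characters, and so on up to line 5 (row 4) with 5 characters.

Answer: 1
11
101
1111
10001

Derivation:
r0=0: 1
r1=1: 11
r2=10: 101
r3=11: 1111
r4=100: 10001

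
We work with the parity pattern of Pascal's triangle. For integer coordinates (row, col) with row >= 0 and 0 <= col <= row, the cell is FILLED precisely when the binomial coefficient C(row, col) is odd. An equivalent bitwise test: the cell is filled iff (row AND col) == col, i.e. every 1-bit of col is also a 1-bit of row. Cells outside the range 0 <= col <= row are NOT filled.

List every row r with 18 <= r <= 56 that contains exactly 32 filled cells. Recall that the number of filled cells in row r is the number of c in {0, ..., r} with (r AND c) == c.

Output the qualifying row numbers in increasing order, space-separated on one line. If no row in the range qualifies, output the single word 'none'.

Answer: 31 47 55

Derivation:
Row r has 2^popcount(r) filled cells, so we need popcount(r) = log2(32) = 5.
Scan r = 18..56 and keep those with exactly 5 one-bits:
r=18=10010 popcount=2 -> skip
r=19=10011 popcount=3 -> skip
r=20=10100 popcount=2 -> skip
r=21=10101 popcount=3 -> skip
r=22=10110 popcount=3 -> skip
r=23=10111 popcount=4 -> skip
r=24=11000 popcount=2 -> skip
r=25=11001 popcount=3 -> skip
r=26=11010 popcount=3 -> skip
r=27=11011 popcount=4 -> skip
r=28=11100 popcount=3 -> skip
r=29=11101 popcount=4 -> skip
r=30=11110 popcount=4 -> skip
r=31=11111 popcount=5 -> KEEP
r=32=100000 popcount=1 -> skip
r=33=100001 popcount=2 -> skip
r=34=100010 popcount=2 -> skip
r=35=100011 popcount=3 -> skip
r=36=100100 popcount=2 -> skip
r=37=100101 popcount=3 -> skip
r=38=100110 popcount=3 -> skip
r=39=100111 popcount=4 -> skip
r=40=101000 popcount=2 -> skip
r=41=101001 popcount=3 -> skip
r=42=101010 popcount=3 -> skip
r=43=101011 popcount=4 -> skip
r=44=101100 popcount=3 -> skip
r=45=101101 popcount=4 -> skip
r=46=101110 popcount=4 -> skip
r=47=101111 popcount=5 -> KEEP
r=48=110000 popcount=2 -> skip
r=49=110001 popcount=3 -> skip
r=50=110010 popcount=3 -> skip
r=51=110011 popcount=4 -> skip
r=52=110100 popcount=3 -> skip
r=53=110101 popcount=4 -> skip
r=54=110110 popcount=4 -> skip
r=55=110111 popcount=5 -> KEEP
r=56=111000 popcount=3 -> skip
Kept rows: 31 47 55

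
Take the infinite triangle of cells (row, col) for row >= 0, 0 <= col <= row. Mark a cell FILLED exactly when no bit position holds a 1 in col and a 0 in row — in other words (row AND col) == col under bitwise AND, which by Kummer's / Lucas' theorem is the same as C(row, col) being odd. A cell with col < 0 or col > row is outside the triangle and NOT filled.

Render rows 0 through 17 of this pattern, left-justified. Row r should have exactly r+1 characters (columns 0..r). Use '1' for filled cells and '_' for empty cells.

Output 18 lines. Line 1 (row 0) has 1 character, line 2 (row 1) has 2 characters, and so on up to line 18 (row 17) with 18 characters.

r0=0: 1
r1=1: 11
r2=10: 1_1
r3=11: 1111
r4=100: 1___1
r5=101: 11__11
r6=110: 1_1_1_1
r7=111: 11111111
r8=1000: 1_______1
r9=1001: 11______11
r10=1010: 1_1_____1_1
r11=1011: 1111____1111
r12=1100: 1___1___1___1
r13=1101: 11__11__11__11
r14=1110: 1_1_1_1_1_1_1_1
r15=1111: 1111111111111111
r16=10000: 1_______________1
r17=10001: 11______________11

Answer: 1
11
1_1
1111
1___1
11__11
1_1_1_1
11111111
1_______1
11______11
1_1_____1_1
1111____1111
1___1___1___1
11__11__11__11
1_1_1_1_1_1_1_1
1111111111111111
1_______________1
11______________11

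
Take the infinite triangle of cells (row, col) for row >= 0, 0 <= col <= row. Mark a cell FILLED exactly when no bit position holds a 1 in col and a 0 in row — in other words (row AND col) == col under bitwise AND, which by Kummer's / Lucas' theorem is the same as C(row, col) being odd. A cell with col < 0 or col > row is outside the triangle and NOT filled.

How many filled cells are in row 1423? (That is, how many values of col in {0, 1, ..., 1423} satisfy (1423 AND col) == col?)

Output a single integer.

Answer: 128

Derivation:
1423 in binary = 10110001111
popcount(1423) = number of 1-bits in 10110001111 = 7
A col c satisfies (1423 AND c) == c iff every set bit of c is also set in 1423; each of the 7 set bits of 1423 can independently be on or off in c.
count = 2^7 = 128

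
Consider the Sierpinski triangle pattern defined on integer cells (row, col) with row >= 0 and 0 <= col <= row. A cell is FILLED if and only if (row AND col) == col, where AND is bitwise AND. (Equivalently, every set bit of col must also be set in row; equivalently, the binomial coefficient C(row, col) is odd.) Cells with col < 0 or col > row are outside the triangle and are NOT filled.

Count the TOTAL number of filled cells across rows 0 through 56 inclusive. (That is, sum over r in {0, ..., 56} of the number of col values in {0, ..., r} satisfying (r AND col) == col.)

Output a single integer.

r0=0 pc0: +1 =1
r1=1 pc1: +2 =3
r2=10 pc1: +2 =5
r3=11 pc2: +4 =9
r4=100 pc1: +2 =11
r5=101 pc2: +4 =15
r6=110 pc2: +4 =19
r7=111 pc3: +8 =27
r8=1000 pc1: +2 =29
r9=1001 pc2: +4 =33
r10=1010 pc2: +4 =37
r11=1011 pc3: +8 =45
r12=1100 pc2: +4 =49
r13=1101 pc3: +8 =57
r14=1110 pc3: +8 =65
r15=1111 pc4: +16 =81
r16=10000 pc1: +2 =83
r17=10001 pc2: +4 =87
r18=10010 pc2: +4 =91
r19=10011 pc3: +8 =99
r20=10100 pc2: +4 =103
r21=10101 pc3: +8 =111
r22=10110 pc3: +8 =119
r23=10111 pc4: +16 =135
r24=11000 pc2: +4 =139
r25=11001 pc3: +8 =147
r26=11010 pc3: +8 =155
r27=11011 pc4: +16 =171
r28=11100 pc3: +8 =179
r29=11101 pc4: +16 =195
r30=11110 pc4: +16 =211
r31=11111 pc5: +32 =243
r32=100000 pc1: +2 =245
r33=100001 pc2: +4 =249
r34=100010 pc2: +4 =253
r35=100011 pc3: +8 =261
r36=100100 pc2: +4 =265
r37=100101 pc3: +8 =273
r38=100110 pc3: +8 =281
r39=100111 pc4: +16 =297
r40=101000 pc2: +4 =301
r41=101001 pc3: +8 =309
r42=101010 pc3: +8 =317
r43=101011 pc4: +16 =333
r44=101100 pc3: +8 =341
r45=101101 pc4: +16 =357
r46=101110 pc4: +16 =373
r47=101111 pc5: +32 =405
r48=110000 pc2: +4 =409
r49=110001 pc3: +8 =417
r50=110010 pc3: +8 =425
r51=110011 pc4: +16 =441
r52=110100 pc3: +8 =449
r53=110101 pc4: +16 =465
r54=110110 pc4: +16 =481
r55=110111 pc5: +32 =513
r56=111000 pc3: +8 =521

Answer: 521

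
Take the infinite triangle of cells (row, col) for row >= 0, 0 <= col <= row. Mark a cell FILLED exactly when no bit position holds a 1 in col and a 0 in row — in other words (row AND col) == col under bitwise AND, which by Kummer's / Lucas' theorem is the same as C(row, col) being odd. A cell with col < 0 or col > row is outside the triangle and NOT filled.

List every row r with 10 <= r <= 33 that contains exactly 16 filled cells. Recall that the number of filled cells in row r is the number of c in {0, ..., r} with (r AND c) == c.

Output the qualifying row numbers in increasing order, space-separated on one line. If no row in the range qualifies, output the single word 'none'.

Answer: 15 23 27 29 30

Derivation:
Row r has 2^popcount(r) filled cells, so we need popcount(r) = log2(16) = 4.
Scan r = 10..33 and keep those with exactly 4 one-bits:
r=10=1010 popcount=2 -> skip
r=11=1011 popcount=3 -> skip
r=12=1100 popcount=2 -> skip
r=13=1101 popcount=3 -> skip
r=14=1110 popcount=3 -> skip
r=15=1111 popcount=4 -> KEEP
r=16=10000 popcount=1 -> skip
r=17=10001 popcount=2 -> skip
r=18=10010 popcount=2 -> skip
r=19=10011 popcount=3 -> skip
r=20=10100 popcount=2 -> skip
r=21=10101 popcount=3 -> skip
r=22=10110 popcount=3 -> skip
r=23=10111 popcount=4 -> KEEP
r=24=11000 popcount=2 -> skip
r=25=11001 popcount=3 -> skip
r=26=11010 popcount=3 -> skip
r=27=11011 popcount=4 -> KEEP
r=28=11100 popcount=3 -> skip
r=29=11101 popcount=4 -> KEEP
r=30=11110 popcount=4 -> KEEP
r=31=11111 popcount=5 -> skip
r=32=100000 popcount=1 -> skip
r=33=100001 popcount=2 -> skip
Kept rows: 15 23 27 29 30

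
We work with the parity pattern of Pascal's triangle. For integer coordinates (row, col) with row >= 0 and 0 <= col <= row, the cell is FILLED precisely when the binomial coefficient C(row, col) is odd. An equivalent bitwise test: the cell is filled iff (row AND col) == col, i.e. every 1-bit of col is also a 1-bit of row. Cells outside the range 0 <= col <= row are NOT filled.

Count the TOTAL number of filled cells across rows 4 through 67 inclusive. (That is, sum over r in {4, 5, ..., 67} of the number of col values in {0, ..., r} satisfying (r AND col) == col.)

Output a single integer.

Answer: 738

Derivation:
r4=100 pc1: +2 =2
r5=101 pc2: +4 =6
r6=110 pc2: +4 =10
r7=111 pc3: +8 =18
r8=1000 pc1: +2 =20
r9=1001 pc2: +4 =24
r10=1010 pc2: +4 =28
r11=1011 pc3: +8 =36
r12=1100 pc2: +4 =40
r13=1101 pc3: +8 =48
r14=1110 pc3: +8 =56
r15=1111 pc4: +16 =72
r16=10000 pc1: +2 =74
r17=10001 pc2: +4 =78
r18=10010 pc2: +4 =82
r19=10011 pc3: +8 =90
r20=10100 pc2: +4 =94
r21=10101 pc3: +8 =102
r22=10110 pc3: +8 =110
r23=10111 pc4: +16 =126
r24=11000 pc2: +4 =130
r25=11001 pc3: +8 =138
r26=11010 pc3: +8 =146
r27=11011 pc4: +16 =162
r28=11100 pc3: +8 =170
r29=11101 pc4: +16 =186
r30=11110 pc4: +16 =202
r31=11111 pc5: +32 =234
r32=100000 pc1: +2 =236
r33=100001 pc2: +4 =240
r34=100010 pc2: +4 =244
r35=100011 pc3: +8 =252
r36=100100 pc2: +4 =256
r37=100101 pc3: +8 =264
r38=100110 pc3: +8 =272
r39=100111 pc4: +16 =288
r40=101000 pc2: +4 =292
r41=101001 pc3: +8 =300
r42=101010 pc3: +8 =308
r43=101011 pc4: +16 =324
r44=101100 pc3: +8 =332
r45=101101 pc4: +16 =348
r46=101110 pc4: +16 =364
r47=101111 pc5: +32 =396
r48=110000 pc2: +4 =400
r49=110001 pc3: +8 =408
r50=110010 pc3: +8 =416
r51=110011 pc4: +16 =432
r52=110100 pc3: +8 =440
r53=110101 pc4: +16 =456
r54=110110 pc4: +16 =472
r55=110111 pc5: +32 =504
r56=111000 pc3: +8 =512
r57=111001 pc4: +16 =528
r58=111010 pc4: +16 =544
r59=111011 pc5: +32 =576
r60=111100 pc4: +16 =592
r61=111101 pc5: +32 =624
r62=111110 pc5: +32 =656
r63=111111 pc6: +64 =720
r64=1000000 pc1: +2 =722
r65=1000001 pc2: +4 =726
r66=1000010 pc2: +4 =730
r67=1000011 pc3: +8 =738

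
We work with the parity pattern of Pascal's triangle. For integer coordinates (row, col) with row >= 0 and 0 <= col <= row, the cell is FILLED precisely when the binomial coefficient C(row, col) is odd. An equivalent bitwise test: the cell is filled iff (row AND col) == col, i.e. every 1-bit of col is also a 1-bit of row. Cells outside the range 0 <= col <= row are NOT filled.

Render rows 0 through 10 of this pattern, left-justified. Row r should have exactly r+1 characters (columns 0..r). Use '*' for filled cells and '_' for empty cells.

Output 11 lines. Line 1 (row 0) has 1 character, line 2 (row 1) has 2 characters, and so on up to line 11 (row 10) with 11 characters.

r0=0: *
r1=1: **
r2=10: *_*
r3=11: ****
r4=100: *___*
r5=101: **__**
r6=110: *_*_*_*
r7=111: ********
r8=1000: *_______*
r9=1001: **______**
r10=1010: *_*_____*_*

Answer: *
**
*_*
****
*___*
**__**
*_*_*_*
********
*_______*
**______**
*_*_____*_*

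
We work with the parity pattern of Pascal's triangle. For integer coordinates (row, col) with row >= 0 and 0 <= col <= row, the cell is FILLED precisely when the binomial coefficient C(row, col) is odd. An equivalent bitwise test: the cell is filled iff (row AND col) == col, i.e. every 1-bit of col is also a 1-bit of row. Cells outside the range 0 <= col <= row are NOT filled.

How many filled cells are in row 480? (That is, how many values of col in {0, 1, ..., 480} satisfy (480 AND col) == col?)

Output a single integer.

480 in binary = 111100000
popcount(480) = number of 1-bits in 111100000 = 4
A col c satisfies (480 AND c) == c iff every set bit of c is also set in 480; each of the 4 set bits of 480 can independently be on or off in c.
count = 2^4 = 16

Answer: 16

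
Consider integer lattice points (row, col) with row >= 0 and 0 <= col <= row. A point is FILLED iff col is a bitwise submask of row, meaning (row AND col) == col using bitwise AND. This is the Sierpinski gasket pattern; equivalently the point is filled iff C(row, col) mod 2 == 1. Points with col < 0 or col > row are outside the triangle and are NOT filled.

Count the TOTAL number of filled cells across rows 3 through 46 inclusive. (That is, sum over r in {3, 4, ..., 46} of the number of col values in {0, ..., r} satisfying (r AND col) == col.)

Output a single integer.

Answer: 368

Derivation:
r3=11 pc2: +4 =4
r4=100 pc1: +2 =6
r5=101 pc2: +4 =10
r6=110 pc2: +4 =14
r7=111 pc3: +8 =22
r8=1000 pc1: +2 =24
r9=1001 pc2: +4 =28
r10=1010 pc2: +4 =32
r11=1011 pc3: +8 =40
r12=1100 pc2: +4 =44
r13=1101 pc3: +8 =52
r14=1110 pc3: +8 =60
r15=1111 pc4: +16 =76
r16=10000 pc1: +2 =78
r17=10001 pc2: +4 =82
r18=10010 pc2: +4 =86
r19=10011 pc3: +8 =94
r20=10100 pc2: +4 =98
r21=10101 pc3: +8 =106
r22=10110 pc3: +8 =114
r23=10111 pc4: +16 =130
r24=11000 pc2: +4 =134
r25=11001 pc3: +8 =142
r26=11010 pc3: +8 =150
r27=11011 pc4: +16 =166
r28=11100 pc3: +8 =174
r29=11101 pc4: +16 =190
r30=11110 pc4: +16 =206
r31=11111 pc5: +32 =238
r32=100000 pc1: +2 =240
r33=100001 pc2: +4 =244
r34=100010 pc2: +4 =248
r35=100011 pc3: +8 =256
r36=100100 pc2: +4 =260
r37=100101 pc3: +8 =268
r38=100110 pc3: +8 =276
r39=100111 pc4: +16 =292
r40=101000 pc2: +4 =296
r41=101001 pc3: +8 =304
r42=101010 pc3: +8 =312
r43=101011 pc4: +16 =328
r44=101100 pc3: +8 =336
r45=101101 pc4: +16 =352
r46=101110 pc4: +16 =368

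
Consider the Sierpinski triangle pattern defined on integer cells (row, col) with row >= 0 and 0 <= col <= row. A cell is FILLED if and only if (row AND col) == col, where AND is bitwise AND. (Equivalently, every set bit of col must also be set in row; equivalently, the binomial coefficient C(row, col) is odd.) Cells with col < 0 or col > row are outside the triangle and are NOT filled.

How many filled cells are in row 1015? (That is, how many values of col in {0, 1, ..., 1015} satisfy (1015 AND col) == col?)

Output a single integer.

1015 in binary = 1111110111
popcount(1015) = number of 1-bits in 1111110111 = 9
A col c satisfies (1015 AND c) == c iff every set bit of c is also set in 1015; each of the 9 set bits of 1015 can independently be on or off in c.
count = 2^9 = 512

Answer: 512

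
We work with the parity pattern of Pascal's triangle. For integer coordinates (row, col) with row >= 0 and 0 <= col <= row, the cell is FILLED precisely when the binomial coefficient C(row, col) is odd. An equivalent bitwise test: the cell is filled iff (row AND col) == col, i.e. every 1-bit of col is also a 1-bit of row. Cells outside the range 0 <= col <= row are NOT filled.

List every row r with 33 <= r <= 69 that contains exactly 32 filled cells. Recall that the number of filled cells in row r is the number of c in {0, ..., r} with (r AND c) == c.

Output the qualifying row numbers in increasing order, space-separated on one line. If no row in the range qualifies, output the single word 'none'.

Answer: 47 55 59 61 62

Derivation:
Row r has 2^popcount(r) filled cells, so we need popcount(r) = log2(32) = 5.
Scan r = 33..69 and keep those with exactly 5 one-bits:
r=33=100001 popcount=2 -> skip
r=34=100010 popcount=2 -> skip
r=35=100011 popcount=3 -> skip
r=36=100100 popcount=2 -> skip
r=37=100101 popcount=3 -> skip
r=38=100110 popcount=3 -> skip
r=39=100111 popcount=4 -> skip
r=40=101000 popcount=2 -> skip
r=41=101001 popcount=3 -> skip
r=42=101010 popcount=3 -> skip
r=43=101011 popcount=4 -> skip
r=44=101100 popcount=3 -> skip
r=45=101101 popcount=4 -> skip
r=46=101110 popcount=4 -> skip
r=47=101111 popcount=5 -> KEEP
r=48=110000 popcount=2 -> skip
r=49=110001 popcount=3 -> skip
r=50=110010 popcount=3 -> skip
r=51=110011 popcount=4 -> skip
r=52=110100 popcount=3 -> skip
r=53=110101 popcount=4 -> skip
r=54=110110 popcount=4 -> skip
r=55=110111 popcount=5 -> KEEP
r=56=111000 popcount=3 -> skip
r=57=111001 popcount=4 -> skip
r=58=111010 popcount=4 -> skip
r=59=111011 popcount=5 -> KEEP
r=60=111100 popcount=4 -> skip
r=61=111101 popcount=5 -> KEEP
r=62=111110 popcount=5 -> KEEP
r=63=111111 popcount=6 -> skip
r=64=1000000 popcount=1 -> skip
r=65=1000001 popcount=2 -> skip
r=66=1000010 popcount=2 -> skip
r=67=1000011 popcount=3 -> skip
r=68=1000100 popcount=2 -> skip
r=69=1000101 popcount=3 -> skip
Kept rows: 47 55 59 61 62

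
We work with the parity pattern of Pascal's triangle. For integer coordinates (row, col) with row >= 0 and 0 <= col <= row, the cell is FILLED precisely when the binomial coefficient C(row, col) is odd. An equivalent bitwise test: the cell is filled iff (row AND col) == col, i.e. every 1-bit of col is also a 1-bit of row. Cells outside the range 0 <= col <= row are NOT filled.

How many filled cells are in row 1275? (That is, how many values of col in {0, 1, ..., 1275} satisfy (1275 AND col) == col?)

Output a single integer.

Answer: 256

Derivation:
1275 in binary = 10011111011
popcount(1275) = number of 1-bits in 10011111011 = 8
A col c satisfies (1275 AND c) == c iff every set bit of c is also set in 1275; each of the 8 set bits of 1275 can independently be on or off in c.
count = 2^8 = 256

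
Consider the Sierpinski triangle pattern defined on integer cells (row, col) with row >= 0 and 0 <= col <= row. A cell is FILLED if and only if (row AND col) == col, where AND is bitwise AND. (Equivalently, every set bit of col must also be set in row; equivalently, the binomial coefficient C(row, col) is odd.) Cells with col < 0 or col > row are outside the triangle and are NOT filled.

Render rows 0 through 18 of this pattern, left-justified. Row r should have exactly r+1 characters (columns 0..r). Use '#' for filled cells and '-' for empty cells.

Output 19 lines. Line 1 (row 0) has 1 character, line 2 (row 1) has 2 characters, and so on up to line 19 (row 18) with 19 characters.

Answer: #
##
#-#
####
#---#
##--##
#-#-#-#
########
#-------#
##------##
#-#-----#-#
####----####
#---#---#---#
##--##--##--##
#-#-#-#-#-#-#-#
################
#---------------#
##--------------##
#-#-------------#-#

Derivation:
r0=0: #
r1=1: ##
r2=10: #-#
r3=11: ####
r4=100: #---#
r5=101: ##--##
r6=110: #-#-#-#
r7=111: ########
r8=1000: #-------#
r9=1001: ##------##
r10=1010: #-#-----#-#
r11=1011: ####----####
r12=1100: #---#---#---#
r13=1101: ##--##--##--##
r14=1110: #-#-#-#-#-#-#-#
r15=1111: ################
r16=10000: #---------------#
r17=10001: ##--------------##
r18=10010: #-#-------------#-#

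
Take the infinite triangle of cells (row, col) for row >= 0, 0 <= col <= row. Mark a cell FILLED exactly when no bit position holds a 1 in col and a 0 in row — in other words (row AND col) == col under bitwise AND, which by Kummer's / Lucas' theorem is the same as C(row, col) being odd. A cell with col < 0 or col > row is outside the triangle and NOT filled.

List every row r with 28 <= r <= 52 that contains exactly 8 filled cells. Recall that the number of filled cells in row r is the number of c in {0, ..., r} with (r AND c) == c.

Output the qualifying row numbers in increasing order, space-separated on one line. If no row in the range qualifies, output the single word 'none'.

Answer: 28 35 37 38 41 42 44 49 50 52

Derivation:
Row r has 2^popcount(r) filled cells, so we need popcount(r) = log2(8) = 3.
Scan r = 28..52 and keep those with exactly 3 one-bits:
r=28=11100 popcount=3 -> KEEP
r=29=11101 popcount=4 -> skip
r=30=11110 popcount=4 -> skip
r=31=11111 popcount=5 -> skip
r=32=100000 popcount=1 -> skip
r=33=100001 popcount=2 -> skip
r=34=100010 popcount=2 -> skip
r=35=100011 popcount=3 -> KEEP
r=36=100100 popcount=2 -> skip
r=37=100101 popcount=3 -> KEEP
r=38=100110 popcount=3 -> KEEP
r=39=100111 popcount=4 -> skip
r=40=101000 popcount=2 -> skip
r=41=101001 popcount=3 -> KEEP
r=42=101010 popcount=3 -> KEEP
r=43=101011 popcount=4 -> skip
r=44=101100 popcount=3 -> KEEP
r=45=101101 popcount=4 -> skip
r=46=101110 popcount=4 -> skip
r=47=101111 popcount=5 -> skip
r=48=110000 popcount=2 -> skip
r=49=110001 popcount=3 -> KEEP
r=50=110010 popcount=3 -> KEEP
r=51=110011 popcount=4 -> skip
r=52=110100 popcount=3 -> KEEP
Kept rows: 28 35 37 38 41 42 44 49 50 52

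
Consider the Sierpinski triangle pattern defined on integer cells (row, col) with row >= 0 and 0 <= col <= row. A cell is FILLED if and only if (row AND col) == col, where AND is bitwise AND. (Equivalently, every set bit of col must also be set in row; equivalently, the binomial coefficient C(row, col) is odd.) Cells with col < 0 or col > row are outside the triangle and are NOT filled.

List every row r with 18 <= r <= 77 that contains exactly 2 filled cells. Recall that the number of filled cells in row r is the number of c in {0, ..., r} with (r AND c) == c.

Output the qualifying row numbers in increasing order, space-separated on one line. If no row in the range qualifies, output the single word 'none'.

Row r has 2^popcount(r) filled cells, so we need popcount(r) = log2(2) = 1.
Scan r = 18..77 and keep those with exactly 1 one-bits:
r=18=10010 popcount=2 -> skip
r=19=10011 popcount=3 -> skip
r=20=10100 popcount=2 -> skip
r=21=10101 popcount=3 -> skip
r=22=10110 popcount=3 -> skip
r=23=10111 popcount=4 -> skip
r=24=11000 popcount=2 -> skip
r=25=11001 popcount=3 -> skip
r=26=11010 popcount=3 -> skip
r=27=11011 popcount=4 -> skip
r=28=11100 popcount=3 -> skip
r=29=11101 popcount=4 -> skip
r=30=11110 popcount=4 -> skip
r=31=11111 popcount=5 -> skip
r=32=100000 popcount=1 -> KEEP
r=33=100001 popcount=2 -> skip
r=34=100010 popcount=2 -> skip
r=35=100011 popcount=3 -> skip
r=36=100100 popcount=2 -> skip
r=37=100101 popcount=3 -> skip
r=38=100110 popcount=3 -> skip
r=39=100111 popcount=4 -> skip
r=40=101000 popcount=2 -> skip
r=41=101001 popcount=3 -> skip
r=42=101010 popcount=3 -> skip
r=43=101011 popcount=4 -> skip
r=44=101100 popcount=3 -> skip
r=45=101101 popcount=4 -> skip
r=46=101110 popcount=4 -> skip
r=47=101111 popcount=5 -> skip
r=48=110000 popcount=2 -> skip
r=49=110001 popcount=3 -> skip
r=50=110010 popcount=3 -> skip
r=51=110011 popcount=4 -> skip
r=52=110100 popcount=3 -> skip
r=53=110101 popcount=4 -> skip
r=54=110110 popcount=4 -> skip
r=55=110111 popcount=5 -> skip
r=56=111000 popcount=3 -> skip
r=57=111001 popcount=4 -> skip
r=58=111010 popcount=4 -> skip
r=59=111011 popcount=5 -> skip
r=60=111100 popcount=4 -> skip
r=61=111101 popcount=5 -> skip
r=62=111110 popcount=5 -> skip
r=63=111111 popcount=6 -> skip
r=64=1000000 popcount=1 -> KEEP
r=65=1000001 popcount=2 -> skip
r=66=1000010 popcount=2 -> skip
r=67=1000011 popcount=3 -> skip
r=68=1000100 popcount=2 -> skip
r=69=1000101 popcount=3 -> skip
r=70=1000110 popcount=3 -> skip
r=71=1000111 popcount=4 -> skip
r=72=1001000 popcount=2 -> skip
r=73=1001001 popcount=3 -> skip
r=74=1001010 popcount=3 -> skip
r=75=1001011 popcount=4 -> skip
r=76=1001100 popcount=3 -> skip
r=77=1001101 popcount=4 -> skip
Kept rows: 32 64

Answer: 32 64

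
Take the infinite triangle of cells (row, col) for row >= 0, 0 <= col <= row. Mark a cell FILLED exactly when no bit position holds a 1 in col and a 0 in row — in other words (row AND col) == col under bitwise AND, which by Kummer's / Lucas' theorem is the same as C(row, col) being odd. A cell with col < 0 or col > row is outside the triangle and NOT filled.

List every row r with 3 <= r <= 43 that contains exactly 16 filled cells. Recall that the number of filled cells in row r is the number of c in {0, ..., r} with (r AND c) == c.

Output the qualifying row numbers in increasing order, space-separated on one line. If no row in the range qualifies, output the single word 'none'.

Answer: 15 23 27 29 30 39 43

Derivation:
Row r has 2^popcount(r) filled cells, so we need popcount(r) = log2(16) = 4.
Scan r = 3..43 and keep those with exactly 4 one-bits:
r=3=11 popcount=2 -> skip
r=4=100 popcount=1 -> skip
r=5=101 popcount=2 -> skip
r=6=110 popcount=2 -> skip
r=7=111 popcount=3 -> skip
r=8=1000 popcount=1 -> skip
r=9=1001 popcount=2 -> skip
r=10=1010 popcount=2 -> skip
r=11=1011 popcount=3 -> skip
r=12=1100 popcount=2 -> skip
r=13=1101 popcount=3 -> skip
r=14=1110 popcount=3 -> skip
r=15=1111 popcount=4 -> KEEP
r=16=10000 popcount=1 -> skip
r=17=10001 popcount=2 -> skip
r=18=10010 popcount=2 -> skip
r=19=10011 popcount=3 -> skip
r=20=10100 popcount=2 -> skip
r=21=10101 popcount=3 -> skip
r=22=10110 popcount=3 -> skip
r=23=10111 popcount=4 -> KEEP
r=24=11000 popcount=2 -> skip
r=25=11001 popcount=3 -> skip
r=26=11010 popcount=3 -> skip
r=27=11011 popcount=4 -> KEEP
r=28=11100 popcount=3 -> skip
r=29=11101 popcount=4 -> KEEP
r=30=11110 popcount=4 -> KEEP
r=31=11111 popcount=5 -> skip
r=32=100000 popcount=1 -> skip
r=33=100001 popcount=2 -> skip
r=34=100010 popcount=2 -> skip
r=35=100011 popcount=3 -> skip
r=36=100100 popcount=2 -> skip
r=37=100101 popcount=3 -> skip
r=38=100110 popcount=3 -> skip
r=39=100111 popcount=4 -> KEEP
r=40=101000 popcount=2 -> skip
r=41=101001 popcount=3 -> skip
r=42=101010 popcount=3 -> skip
r=43=101011 popcount=4 -> KEEP
Kept rows: 15 23 27 29 30 39 43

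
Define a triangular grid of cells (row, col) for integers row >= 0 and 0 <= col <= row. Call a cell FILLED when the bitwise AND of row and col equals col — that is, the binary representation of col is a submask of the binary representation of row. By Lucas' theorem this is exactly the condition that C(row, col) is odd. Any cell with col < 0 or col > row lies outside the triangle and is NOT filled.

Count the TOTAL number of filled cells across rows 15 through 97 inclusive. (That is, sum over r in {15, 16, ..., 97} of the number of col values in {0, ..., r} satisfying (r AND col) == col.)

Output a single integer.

r15=1111 pc4: +16 =16
r16=10000 pc1: +2 =18
r17=10001 pc2: +4 =22
r18=10010 pc2: +4 =26
r19=10011 pc3: +8 =34
r20=10100 pc2: +4 =38
r21=10101 pc3: +8 =46
r22=10110 pc3: +8 =54
r23=10111 pc4: +16 =70
r24=11000 pc2: +4 =74
r25=11001 pc3: +8 =82
r26=11010 pc3: +8 =90
r27=11011 pc4: +16 =106
r28=11100 pc3: +8 =114
r29=11101 pc4: +16 =130
r30=11110 pc4: +16 =146
r31=11111 pc5: +32 =178
r32=100000 pc1: +2 =180
r33=100001 pc2: +4 =184
r34=100010 pc2: +4 =188
r35=100011 pc3: +8 =196
r36=100100 pc2: +4 =200
r37=100101 pc3: +8 =208
r38=100110 pc3: +8 =216
r39=100111 pc4: +16 =232
r40=101000 pc2: +4 =236
r41=101001 pc3: +8 =244
r42=101010 pc3: +8 =252
r43=101011 pc4: +16 =268
r44=101100 pc3: +8 =276
r45=101101 pc4: +16 =292
r46=101110 pc4: +16 =308
r47=101111 pc5: +32 =340
r48=110000 pc2: +4 =344
r49=110001 pc3: +8 =352
r50=110010 pc3: +8 =360
r51=110011 pc4: +16 =376
r52=110100 pc3: +8 =384
r53=110101 pc4: +16 =400
r54=110110 pc4: +16 =416
r55=110111 pc5: +32 =448
r56=111000 pc3: +8 =456
r57=111001 pc4: +16 =472
r58=111010 pc4: +16 =488
r59=111011 pc5: +32 =520
r60=111100 pc4: +16 =536
r61=111101 pc5: +32 =568
r62=111110 pc5: +32 =600
r63=111111 pc6: +64 =664
r64=1000000 pc1: +2 =666
r65=1000001 pc2: +4 =670
r66=1000010 pc2: +4 =674
r67=1000011 pc3: +8 =682
r68=1000100 pc2: +4 =686
r69=1000101 pc3: +8 =694
r70=1000110 pc3: +8 =702
r71=1000111 pc4: +16 =718
r72=1001000 pc2: +4 =722
r73=1001001 pc3: +8 =730
r74=1001010 pc3: +8 =738
r75=1001011 pc4: +16 =754
r76=1001100 pc3: +8 =762
r77=1001101 pc4: +16 =778
r78=1001110 pc4: +16 =794
r79=1001111 pc5: +32 =826
r80=1010000 pc2: +4 =830
r81=1010001 pc3: +8 =838
r82=1010010 pc3: +8 =846
r83=1010011 pc4: +16 =862
r84=1010100 pc3: +8 =870
r85=1010101 pc4: +16 =886
r86=1010110 pc4: +16 =902
r87=1010111 pc5: +32 =934
r88=1011000 pc3: +8 =942
r89=1011001 pc4: +16 =958
r90=1011010 pc4: +16 =974
r91=1011011 pc5: +32 =1006
r92=1011100 pc4: +16 =1022
r93=1011101 pc5: +32 =1054
r94=1011110 pc5: +32 =1086
r95=1011111 pc6: +64 =1150
r96=1100000 pc2: +4 =1154
r97=1100001 pc3: +8 =1162

Answer: 1162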